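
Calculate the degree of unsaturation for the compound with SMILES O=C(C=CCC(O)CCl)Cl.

2

Molecular formula from the SMILES: C6H8Cl2O2.
DoU = (2C + 2 + N − H − X)/2 = (2·6 + 2 + 0 − 8 − 2)/2 = 4/2 = 2.
(Structurally: 0 ring(s) + 2 π bond(s) = 2.)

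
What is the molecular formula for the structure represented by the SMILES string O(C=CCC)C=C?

C6H10O

Heavy atoms from the SMILES: 6 C, 1 O.
Implicit hydrogens by atom environment:
  3 × C: 1 H each → 3
  2 × C: 2 H each → 4
  1 × C: 3 H
  1 × O: no H
  Total hydrogens = 10.
Molecular formula: C6H10O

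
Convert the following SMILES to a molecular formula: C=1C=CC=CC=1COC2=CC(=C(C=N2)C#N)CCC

Heavy atoms from the SMILES: 16 C, 2 N, 1 O.
Implicit hydrogens by atom environment:
  7 × C (aromatic): 1 H each → 7
  4 × C (aromatic): no H
  3 × C: 2 H each → 6
  1 × C: 3 H
  1 × C: no H
  1 × N (aromatic): no H
  1 × N: no H
  1 × O: no H
  Total hydrogens = 16.
Molecular formula: C16H16N2O

C16H16N2O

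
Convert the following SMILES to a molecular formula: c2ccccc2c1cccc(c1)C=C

Heavy atoms from the SMILES: 14 C.
Implicit hydrogens by atom environment:
  9 × C (aromatic): 1 H each → 9
  3 × C (aromatic): no H
  1 × C: 2 H
  1 × C: 1 H
  Total hydrogens = 12.
Molecular formula: C14H12

C14H12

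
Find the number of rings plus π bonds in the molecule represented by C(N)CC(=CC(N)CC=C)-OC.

Molecular formula from the SMILES: C9H18N2O.
DoU = (2C + 2 + N − H − X)/2 = (2·9 + 2 + 2 − 18 − 0)/2 = 4/2 = 2.
(Structurally: 0 ring(s) + 2 π bond(s) = 2.)

2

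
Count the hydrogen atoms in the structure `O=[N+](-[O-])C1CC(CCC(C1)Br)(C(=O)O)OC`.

14

Hydrogens are implicit in SMILES; fill each atom to its normal valence:
  4 × C: 2 H each → 8
  3 × O: no H
  2 × C: 1 H each → 2
  2 × C: no H
  1 × Br: no H
  1 × C: 3 H
  1 × N (charge +1): no H
  1 × O: 1 H
  1 × O (charge -1): no H
  Total hydrogens = 14.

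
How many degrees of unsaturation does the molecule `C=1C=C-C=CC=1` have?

4

Molecular formula from the SMILES: C6H6.
DoU = (2C + 2 + N − H − X)/2 = (2·6 + 2 + 0 − 6 − 0)/2 = 8/2 = 4.
(Structurally: 1 ring(s) + 3 π bond(s) = 4.)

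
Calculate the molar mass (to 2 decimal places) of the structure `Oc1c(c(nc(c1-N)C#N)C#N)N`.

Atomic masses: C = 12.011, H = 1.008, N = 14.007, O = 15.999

Molecular formula: C7H5N5O.
M = 7×12.011 + 5×1.008 + 5×14.007 + 1×15.999 = 175.15 g/mol.

175.15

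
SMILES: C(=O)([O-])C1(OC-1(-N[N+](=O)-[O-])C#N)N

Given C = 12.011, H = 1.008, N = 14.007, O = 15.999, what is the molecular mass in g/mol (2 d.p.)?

Molecular formula: C4H3N4O5-.
M = 4×12.011 + 3×1.008 + 4×14.007 + 5×15.999 = 187.09 g/mol.

187.09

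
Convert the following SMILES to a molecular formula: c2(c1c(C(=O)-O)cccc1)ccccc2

Heavy atoms from the SMILES: 13 C, 2 O.
Implicit hydrogens by atom environment:
  9 × C (aromatic): 1 H each → 9
  3 × C (aromatic): no H
  1 × C: no H
  1 × O: 1 H
  1 × O: no H
  Total hydrogens = 10.
Molecular formula: C13H10O2

C13H10O2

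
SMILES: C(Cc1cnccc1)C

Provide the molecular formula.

Heavy atoms from the SMILES: 8 C, 1 N.
Implicit hydrogens by atom environment:
  4 × C (aromatic): 1 H each → 4
  2 × C: 2 H each → 4
  1 × C: 3 H
  1 × C (aromatic): no H
  1 × N (aromatic): no H
  Total hydrogens = 11.
Molecular formula: C8H11N

C8H11N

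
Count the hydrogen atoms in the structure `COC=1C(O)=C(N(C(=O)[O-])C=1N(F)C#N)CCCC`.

13

Hydrogens are implicit in SMILES; fill each atom to its normal valence:
  4 × C (aromatic): no H
  3 × C: 2 H each → 6
  2 × C: 3 H each → 6
  2 × C: no H
  2 × N: no H
  2 × O: no H
  1 × F: no H
  1 × N (aromatic): no H
  1 × O: 1 H
  1 × O (charge -1): no H
  Total hydrogens = 13.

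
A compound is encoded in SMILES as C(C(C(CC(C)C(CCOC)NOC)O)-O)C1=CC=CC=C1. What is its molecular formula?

Heavy atoms from the SMILES: 17 C, 1 N, 4 O.
Implicit hydrogens by atom environment:
  5 × C (aromatic): 1 H each → 5
  4 × C: 2 H each → 8
  4 × C: 1 H each → 4
  3 × C: 3 H each → 9
  2 × O: 1 H each → 2
  2 × O: no H
  1 × C (aromatic): no H
  1 × N: 1 H
  Total hydrogens = 29.
Molecular formula: C17H29NO4

C17H29NO4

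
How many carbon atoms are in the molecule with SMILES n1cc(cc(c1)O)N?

5

The symbol for carbon appears 5 times in the SMILES. Lowercase c denotes aromatic carbon and counts toward C.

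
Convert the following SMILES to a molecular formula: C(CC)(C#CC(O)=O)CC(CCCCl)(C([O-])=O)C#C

C14H16ClO4-

Heavy atoms from the SMILES: 14 C, 1 Cl, 4 O.
Implicit hydrogens by atom environment:
  6 × C: no H
  5 × C: 2 H each → 10
  2 × C: 1 H each → 2
  2 × O: no H
  1 × C: 3 H
  1 × Cl: no H
  1 × O: 1 H
  1 × O (charge -1): no H
  Total hydrogens = 16.
Net charge -1.
Molecular formula: C14H16ClO4-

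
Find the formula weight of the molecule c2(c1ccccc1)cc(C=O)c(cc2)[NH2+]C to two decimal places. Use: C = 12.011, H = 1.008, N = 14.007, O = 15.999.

212.27

Molecular formula: C14H14NO+.
M = 14×12.011 + 14×1.008 + 1×14.007 + 1×15.999 = 212.27 g/mol.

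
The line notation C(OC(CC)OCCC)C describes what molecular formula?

C8H18O2

Heavy atoms from the SMILES: 8 C, 2 O.
Implicit hydrogens by atom environment:
  4 × C: 2 H each → 8
  3 × C: 3 H each → 9
  2 × O: no H
  1 × C: 1 H
  Total hydrogens = 18.
Molecular formula: C8H18O2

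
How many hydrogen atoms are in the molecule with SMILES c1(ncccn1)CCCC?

12

Hydrogens are implicit in SMILES; fill each atom to its normal valence:
  3 × C: 2 H each → 6
  3 × C (aromatic): 1 H each → 3
  2 × N (aromatic): no H
  1 × C: 3 H
  1 × C (aromatic): no H
  Total hydrogens = 12.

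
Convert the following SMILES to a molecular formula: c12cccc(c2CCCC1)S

Heavy atoms from the SMILES: 10 C, 1 S.
Implicit hydrogens by atom environment:
  4 × C: 2 H each → 8
  3 × C (aromatic): 1 H each → 3
  3 × C (aromatic): no H
  1 × S: 1 H
  Total hydrogens = 12.
Molecular formula: C10H12S

C10H12S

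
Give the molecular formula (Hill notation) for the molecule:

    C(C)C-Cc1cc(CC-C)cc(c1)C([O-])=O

C14H19O2-

Heavy atoms from the SMILES: 14 C, 2 O.
Implicit hydrogens by atom environment:
  5 × C: 2 H each → 10
  3 × C (aromatic): 1 H each → 3
  3 × C (aromatic): no H
  2 × C: 3 H each → 6
  1 × C: no H
  1 × O: no H
  1 × O (charge -1): no H
  Total hydrogens = 19.
Net charge -1.
Molecular formula: C14H19O2-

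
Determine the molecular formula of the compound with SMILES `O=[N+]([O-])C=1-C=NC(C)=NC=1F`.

Heavy atoms from the SMILES: 5 C, 1 F, 3 N, 2 O.
Implicit hydrogens by atom environment:
  3 × C (aromatic): no H
  2 × N (aromatic): no H
  1 × C: 3 H
  1 × C (aromatic): 1 H
  1 × F: no H
  1 × N (charge +1): no H
  1 × O: no H
  1 × O (charge -1): no H
  Total hydrogens = 4.
Molecular formula: C5H4FN3O2

C5H4FN3O2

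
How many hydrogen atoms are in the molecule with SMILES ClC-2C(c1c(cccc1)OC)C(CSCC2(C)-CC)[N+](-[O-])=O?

Hydrogens are implicit in SMILES; fill each atom to its normal valence:
  4 × C (aromatic): 1 H each → 4
  3 × C: 3 H each → 9
  3 × C: 2 H each → 6
  3 × C: 1 H each → 3
  2 × C (aromatic): no H
  2 × O: no H
  1 × C: no H
  1 × Cl: no H
  1 × N (charge +1): no H
  1 × O (charge -1): no H
  1 × S: no H
  Total hydrogens = 22.

22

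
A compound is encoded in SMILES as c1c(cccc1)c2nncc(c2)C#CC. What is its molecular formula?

Heavy atoms from the SMILES: 13 C, 2 N.
Implicit hydrogens by atom environment:
  7 × C (aromatic): 1 H each → 7
  3 × C (aromatic): no H
  2 × C: no H
  2 × N (aromatic): no H
  1 × C: 3 H
  Total hydrogens = 10.
Molecular formula: C13H10N2

C13H10N2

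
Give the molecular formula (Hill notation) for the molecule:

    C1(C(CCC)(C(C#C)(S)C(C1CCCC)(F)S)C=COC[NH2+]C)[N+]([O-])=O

C18H30FN2O3S2+

Heavy atoms from the SMILES: 18 C, 1 F, 2 N, 3 O, 2 S.
Implicit hydrogens by atom environment:
  6 × C: 2 H each → 12
  5 × C: 1 H each → 5
  4 × C: no H
  3 × C: 3 H each → 9
  2 × O: no H
  2 × S: 1 H each → 2
  1 × F: no H
  1 × N (charge +1): 2 H
  1 × N (charge +1): no H
  1 × O (charge -1): no H
  Total hydrogens = 30.
Net charge +1.
Molecular formula: C18H30FN2O3S2+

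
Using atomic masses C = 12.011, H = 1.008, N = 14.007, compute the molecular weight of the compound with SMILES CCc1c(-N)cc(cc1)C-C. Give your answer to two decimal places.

149.24

Molecular formula: C10H15N.
M = 10×12.011 + 15×1.008 + 1×14.007 = 149.24 g/mol.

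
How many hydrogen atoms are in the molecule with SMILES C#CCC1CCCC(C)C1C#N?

Hydrogens are implicit in SMILES; fill each atom to its normal valence:
  4 × C: 2 H each → 8
  4 × C: 1 H each → 4
  2 × C: no H
  1 × C: 3 H
  1 × N: no H
  Total hydrogens = 15.

15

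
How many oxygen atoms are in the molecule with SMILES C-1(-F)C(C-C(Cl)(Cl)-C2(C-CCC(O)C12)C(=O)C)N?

2

The symbol for oxygen appears 2 times in the SMILES.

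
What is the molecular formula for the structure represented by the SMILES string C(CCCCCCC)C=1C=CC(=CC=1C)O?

Heavy atoms from the SMILES: 15 C, 1 O.
Implicit hydrogens by atom environment:
  7 × C: 2 H each → 14
  3 × C (aromatic): 1 H each → 3
  3 × C (aromatic): no H
  2 × C: 3 H each → 6
  1 × O: 1 H
  Total hydrogens = 24.
Molecular formula: C15H24O

C15H24O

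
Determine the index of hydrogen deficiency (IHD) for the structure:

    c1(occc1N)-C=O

4

Molecular formula from the SMILES: C5H5NO2.
DoU = (2C + 2 + N − H − X)/2 = (2·5 + 2 + 1 − 5 − 0)/2 = 8/2 = 4.
(Structurally: 1 ring(s) + 3 π bond(s) = 4.)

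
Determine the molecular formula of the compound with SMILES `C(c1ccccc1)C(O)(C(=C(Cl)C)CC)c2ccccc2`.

C19H21ClO

Heavy atoms from the SMILES: 19 C, 1 Cl, 1 O.
Implicit hydrogens by atom environment:
  10 × C (aromatic): 1 H each → 10
  3 × C: no H
  2 × C: 3 H each → 6
  2 × C: 2 H each → 4
  2 × C (aromatic): no H
  1 × Cl: no H
  1 × O: 1 H
  Total hydrogens = 21.
Molecular formula: C19H21ClO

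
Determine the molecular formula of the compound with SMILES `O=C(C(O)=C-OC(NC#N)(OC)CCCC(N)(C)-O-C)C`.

Heavy atoms from the SMILES: 13 C, 3 N, 5 O.
Implicit hydrogens by atom environment:
  5 × C: no H
  4 × C: 3 H each → 12
  4 × O: no H
  3 × C: 2 H each → 6
  1 × C: 1 H
  1 × N: 2 H
  1 × N: 1 H
  1 × N: no H
  1 × O: 1 H
  Total hydrogens = 23.
Molecular formula: C13H23N3O5

C13H23N3O5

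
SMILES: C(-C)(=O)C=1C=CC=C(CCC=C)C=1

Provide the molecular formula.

C12H14O

Heavy atoms from the SMILES: 12 C, 1 O.
Implicit hydrogens by atom environment:
  4 × C (aromatic): 1 H each → 4
  3 × C: 2 H each → 6
  2 × C (aromatic): no H
  1 × C: 3 H
  1 × C: 1 H
  1 × C: no H
  1 × O: no H
  Total hydrogens = 14.
Molecular formula: C12H14O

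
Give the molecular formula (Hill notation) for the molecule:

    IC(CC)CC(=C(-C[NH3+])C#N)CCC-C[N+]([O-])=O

C12H21IN3O2+

Heavy atoms from the SMILES: 12 C, 1 I, 3 N, 2 O.
Implicit hydrogens by atom environment:
  7 × C: 2 H each → 14
  3 × C: no H
  1 × C: 3 H
  1 × C: 1 H
  1 × I: no H
  1 × N (charge +1): 3 H
  1 × N (charge +1): no H
  1 × N: no H
  1 × O: no H
  1 × O (charge -1): no H
  Total hydrogens = 21.
Net charge +1.
Molecular formula: C12H21IN3O2+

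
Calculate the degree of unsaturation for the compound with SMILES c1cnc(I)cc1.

Molecular formula from the SMILES: C5H4IN.
DoU = (2C + 2 + N − H − X)/2 = (2·5 + 2 + 1 − 4 − 1)/2 = 8/2 = 4.
(Structurally: 1 ring(s) + 3 π bond(s) = 4.)

4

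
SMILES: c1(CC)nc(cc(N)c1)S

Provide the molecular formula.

C7H10N2S

Heavy atoms from the SMILES: 7 C, 2 N, 1 S.
Implicit hydrogens by atom environment:
  3 × C (aromatic): no H
  2 × C (aromatic): 1 H each → 2
  1 × C: 3 H
  1 × C: 2 H
  1 × N: 2 H
  1 × N (aromatic): no H
  1 × S: 1 H
  Total hydrogens = 10.
Molecular formula: C7H10N2S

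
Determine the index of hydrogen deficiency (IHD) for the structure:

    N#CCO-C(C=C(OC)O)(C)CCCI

3

Molecular formula from the SMILES: C10H16INO3.
DoU = (2C + 2 + N − H − X)/2 = (2·10 + 2 + 1 − 16 − 1)/2 = 6/2 = 3.
(Structurally: 0 ring(s) + 3 π bond(s) = 3.)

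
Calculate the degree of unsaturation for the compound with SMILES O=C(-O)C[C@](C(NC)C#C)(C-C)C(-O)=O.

Molecular formula from the SMILES: C10H15NO4.
DoU = (2C + 2 + N − H − X)/2 = (2·10 + 2 + 1 − 15 − 0)/2 = 8/2 = 4.
(Structurally: 0 ring(s) + 4 π bond(s) = 4.)

4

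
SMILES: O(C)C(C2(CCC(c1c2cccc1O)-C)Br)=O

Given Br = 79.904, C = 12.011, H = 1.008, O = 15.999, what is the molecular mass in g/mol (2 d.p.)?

Molecular formula: C13H15BrO3.
M = 1×79.904 + 13×12.011 + 15×1.008 + 3×15.999 = 299.16 g/mol.

299.16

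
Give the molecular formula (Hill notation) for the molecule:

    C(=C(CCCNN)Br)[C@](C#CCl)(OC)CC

C11H18BrClN2O

Heavy atoms from the SMILES: 1 Br, 11 C, 1 Cl, 2 N, 1 O.
Implicit hydrogens by atom environment:
  4 × C: 2 H each → 8
  4 × C: no H
  2 × C: 3 H each → 6
  1 × Br: no H
  1 × C: 1 H
  1 × Cl: no H
  1 × N: 2 H
  1 × N: 1 H
  1 × O: no H
  Total hydrogens = 18.
Molecular formula: C11H18BrClN2O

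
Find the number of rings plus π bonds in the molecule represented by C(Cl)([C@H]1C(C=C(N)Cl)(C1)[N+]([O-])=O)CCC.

Molecular formula from the SMILES: C9H14Cl2N2O2.
DoU = (2C + 2 + N − H − X)/2 = (2·9 + 2 + 2 − 14 − 2)/2 = 6/2 = 3.
(Structurally: 1 ring(s) + 2 π bond(s) = 3.)

3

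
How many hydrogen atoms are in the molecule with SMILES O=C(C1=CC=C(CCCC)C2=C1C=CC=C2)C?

Hydrogens are implicit in SMILES; fill each atom to its normal valence:
  6 × C (aromatic): 1 H each → 6
  4 × C (aromatic): no H
  3 × C: 2 H each → 6
  2 × C: 3 H each → 6
  1 × C: no H
  1 × O: no H
  Total hydrogens = 18.

18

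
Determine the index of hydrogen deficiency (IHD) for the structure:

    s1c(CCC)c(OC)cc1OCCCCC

3

Molecular formula from the SMILES: C13H22O2S.
DoU = (2C + 2 + N − H − X)/2 = (2·13 + 2 + 0 − 22 − 0)/2 = 6/2 = 3.
(Structurally: 1 ring(s) + 2 π bond(s) = 3.)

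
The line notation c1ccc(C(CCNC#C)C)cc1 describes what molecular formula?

C12H15N

Heavy atoms from the SMILES: 12 C, 1 N.
Implicit hydrogens by atom environment:
  5 × C (aromatic): 1 H each → 5
  2 × C: 2 H each → 4
  2 × C: 1 H each → 2
  1 × C: 3 H
  1 × C: no H
  1 × C (aromatic): no H
  1 × N: 1 H
  Total hydrogens = 15.
Molecular formula: C12H15N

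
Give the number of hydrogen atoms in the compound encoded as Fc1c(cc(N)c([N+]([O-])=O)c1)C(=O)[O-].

Hydrogens are implicit in SMILES; fill each atom to its normal valence:
  4 × C (aromatic): no H
  2 × C (aromatic): 1 H each → 2
  2 × O: no H
  2 × O (charge -1): no H
  1 × C: no H
  1 × F: no H
  1 × N: 2 H
  1 × N (charge +1): no H
  Total hydrogens = 4.

4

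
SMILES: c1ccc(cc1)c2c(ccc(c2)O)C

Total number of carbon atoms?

The symbol for carbon appears 13 times in the SMILES. Lowercase c denotes aromatic carbon and counts toward C.

13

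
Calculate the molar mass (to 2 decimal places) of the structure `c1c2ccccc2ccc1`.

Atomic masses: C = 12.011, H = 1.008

Molecular formula: C10H8.
M = 10×12.011 + 8×1.008 = 128.17 g/mol.

128.17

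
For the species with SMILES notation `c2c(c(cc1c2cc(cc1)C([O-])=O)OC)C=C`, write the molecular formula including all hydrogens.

Heavy atoms from the SMILES: 14 C, 3 O.
Implicit hydrogens by atom environment:
  5 × C (aromatic): 1 H each → 5
  5 × C (aromatic): no H
  2 × O: no H
  1 × C: 3 H
  1 × C: 2 H
  1 × C: 1 H
  1 × C: no H
  1 × O (charge -1): no H
  Total hydrogens = 11.
Net charge -1.
Molecular formula: C14H11O3-

C14H11O3-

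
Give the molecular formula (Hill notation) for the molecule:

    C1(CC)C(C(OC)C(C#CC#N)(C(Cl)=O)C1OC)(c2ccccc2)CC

C21H24ClNO3

Heavy atoms from the SMILES: 21 C, 1 Cl, 1 N, 3 O.
Implicit hydrogens by atom environment:
  6 × C: no H
  5 × C (aromatic): 1 H each → 5
  4 × C: 3 H each → 12
  3 × C: 1 H each → 3
  3 × O: no H
  2 × C: 2 H each → 4
  1 × C (aromatic): no H
  1 × Cl: no H
  1 × N: no H
  Total hydrogens = 24.
Molecular formula: C21H24ClNO3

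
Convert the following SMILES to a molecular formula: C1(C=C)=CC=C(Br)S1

C6H5BrS

Heavy atoms from the SMILES: 1 Br, 6 C, 1 S.
Implicit hydrogens by atom environment:
  2 × C (aromatic): 1 H each → 2
  2 × C (aromatic): no H
  1 × Br: no H
  1 × C: 2 H
  1 × C: 1 H
  1 × S (aromatic): no H
  Total hydrogens = 5.
Molecular formula: C6H5BrS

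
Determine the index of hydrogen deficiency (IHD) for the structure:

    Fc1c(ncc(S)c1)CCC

Molecular formula from the SMILES: C8H10FNS.
DoU = (2C + 2 + N − H − X)/2 = (2·8 + 2 + 1 − 10 − 1)/2 = 8/2 = 4.
(Structurally: 1 ring(s) + 3 π bond(s) = 4.)

4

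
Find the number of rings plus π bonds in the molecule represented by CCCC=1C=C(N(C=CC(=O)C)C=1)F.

5

Molecular formula from the SMILES: C11H14FNO.
DoU = (2C + 2 + N − H − X)/2 = (2·11 + 2 + 1 − 14 − 1)/2 = 10/2 = 5.
(Structurally: 1 ring(s) + 4 π bond(s) = 5.)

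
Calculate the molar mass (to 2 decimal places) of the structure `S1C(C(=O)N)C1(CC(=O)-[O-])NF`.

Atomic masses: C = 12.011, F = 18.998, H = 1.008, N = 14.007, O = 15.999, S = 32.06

193.17

Molecular formula: C5H6FN2O3S-.
M = 5×12.011 + 1×18.998 + 6×1.008 + 2×14.007 + 3×15.999 + 1×32.06 = 193.17 g/mol.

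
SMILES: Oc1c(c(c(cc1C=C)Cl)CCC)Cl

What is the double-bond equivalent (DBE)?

Molecular formula from the SMILES: C11H12Cl2O.
DoU = (2C + 2 + N − H − X)/2 = (2·11 + 2 + 0 − 12 − 2)/2 = 10/2 = 5.
(Structurally: 1 ring(s) + 4 π bond(s) = 5.)

5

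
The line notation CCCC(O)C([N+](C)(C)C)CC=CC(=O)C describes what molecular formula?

Heavy atoms from the SMILES: 13 C, 1 N, 2 O.
Implicit hydrogens by atom environment:
  5 × C: 3 H each → 15
  4 × C: 1 H each → 4
  3 × C: 2 H each → 6
  1 × C: no H
  1 × N (charge +1): no H
  1 × O: 1 H
  1 × O: no H
  Total hydrogens = 26.
Net charge +1.
Molecular formula: C13H26NO2+

C13H26NO2+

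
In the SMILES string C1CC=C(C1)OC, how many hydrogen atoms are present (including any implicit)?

Hydrogens are implicit in SMILES; fill each atom to its normal valence:
  3 × C: 2 H each → 6
  1 × C: 3 H
  1 × C: 1 H
  1 × C: no H
  1 × O: no H
  Total hydrogens = 10.

10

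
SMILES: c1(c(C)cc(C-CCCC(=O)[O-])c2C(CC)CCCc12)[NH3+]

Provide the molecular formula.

C18H27NO2

Heavy atoms from the SMILES: 18 C, 1 N, 2 O.
Implicit hydrogens by atom environment:
  8 × C: 2 H each → 16
  5 × C (aromatic): no H
  2 × C: 3 H each → 6
  1 × C (aromatic): 1 H
  1 × C: 1 H
  1 × C: no H
  1 × N (charge +1): 3 H
  1 × O: no H
  1 × O (charge -1): no H
  Total hydrogens = 27.
Molecular formula: C18H27NO2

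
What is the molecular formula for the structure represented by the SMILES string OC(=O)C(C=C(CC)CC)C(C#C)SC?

C12H18O2S

Heavy atoms from the SMILES: 12 C, 2 O, 1 S.
Implicit hydrogens by atom environment:
  4 × C: 1 H each → 4
  3 × C: 3 H each → 9
  3 × C: no H
  2 × C: 2 H each → 4
  1 × O: 1 H
  1 × O: no H
  1 × S: no H
  Total hydrogens = 18.
Molecular formula: C12H18O2S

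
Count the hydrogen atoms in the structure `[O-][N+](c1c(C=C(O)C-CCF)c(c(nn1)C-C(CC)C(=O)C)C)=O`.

Hydrogens are implicit in SMILES; fill each atom to its normal valence:
  5 × C: 2 H each → 10
  4 × C (aromatic): no H
  3 × C: 3 H each → 9
  2 × C: 1 H each → 2
  2 × C: no H
  2 × N (aromatic): no H
  2 × O: no H
  1 × F: no H
  1 × N (charge +1): no H
  1 × O: 1 H
  1 × O (charge -1): no H
  Total hydrogens = 22.

22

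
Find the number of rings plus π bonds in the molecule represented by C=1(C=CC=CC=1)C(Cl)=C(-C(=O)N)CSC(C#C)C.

Molecular formula from the SMILES: C14H14ClNOS.
DoU = (2C + 2 + N − H − X)/2 = (2·14 + 2 + 1 − 14 − 1)/2 = 16/2 = 8.
(Structurally: 1 ring(s) + 7 π bond(s) = 8.)

8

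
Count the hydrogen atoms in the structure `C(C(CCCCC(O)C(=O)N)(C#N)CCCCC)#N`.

Hydrogens are implicit in SMILES; fill each atom to its normal valence:
  8 × C: 2 H each → 16
  4 × C: no H
  2 × N: no H
  1 × C: 3 H
  1 × C: 1 H
  1 × N: 2 H
  1 × O: 1 H
  1 × O: no H
  Total hydrogens = 23.

23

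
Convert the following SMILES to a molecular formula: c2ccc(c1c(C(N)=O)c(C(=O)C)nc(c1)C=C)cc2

Heavy atoms from the SMILES: 16 C, 2 N, 2 O.
Implicit hydrogens by atom environment:
  6 × C (aromatic): 1 H each → 6
  5 × C (aromatic): no H
  2 × C: no H
  2 × O: no H
  1 × C: 3 H
  1 × C: 2 H
  1 × C: 1 H
  1 × N: 2 H
  1 × N (aromatic): no H
  Total hydrogens = 14.
Molecular formula: C16H14N2O2

C16H14N2O2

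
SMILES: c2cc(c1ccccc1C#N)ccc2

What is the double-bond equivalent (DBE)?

10

Molecular formula from the SMILES: C13H9N.
DoU = (2C + 2 + N − H − X)/2 = (2·13 + 2 + 1 − 9 − 0)/2 = 20/2 = 10.
(Structurally: 2 ring(s) + 8 π bond(s) = 10.)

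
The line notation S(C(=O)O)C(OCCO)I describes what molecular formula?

Heavy atoms from the SMILES: 4 C, 1 I, 4 O, 1 S.
Implicit hydrogens by atom environment:
  2 × C: 2 H each → 4
  2 × O: 1 H each → 2
  2 × O: no H
  1 × C: 1 H
  1 × C: no H
  1 × I: no H
  1 × S: no H
  Total hydrogens = 7.
Molecular formula: C4H7IO4S

C4H7IO4S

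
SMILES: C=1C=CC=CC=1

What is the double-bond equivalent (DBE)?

4

Molecular formula from the SMILES: C6H6.
DoU = (2C + 2 + N − H − X)/2 = (2·6 + 2 + 0 − 6 − 0)/2 = 8/2 = 4.
(Structurally: 1 ring(s) + 3 π bond(s) = 4.)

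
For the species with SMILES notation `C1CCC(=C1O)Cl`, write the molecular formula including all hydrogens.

C5H7ClO

Heavy atoms from the SMILES: 5 C, 1 Cl, 1 O.
Implicit hydrogens by atom environment:
  3 × C: 2 H each → 6
  2 × C: no H
  1 × Cl: no H
  1 × O: 1 H
  Total hydrogens = 7.
Molecular formula: C5H7ClO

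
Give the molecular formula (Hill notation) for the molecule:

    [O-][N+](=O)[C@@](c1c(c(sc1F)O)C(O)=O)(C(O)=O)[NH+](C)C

Heavy atoms from the SMILES: 9 C, 1 F, 2 N, 7 O, 1 S.
Implicit hydrogens by atom environment:
  4 × C (aromatic): no H
  3 × C: no H
  3 × O: 1 H each → 3
  3 × O: no H
  2 × C: 3 H each → 6
  1 × F: no H
  1 × N (charge +1): 1 H
  1 × N (charge +1): no H
  1 × O (charge -1): no H
  1 × S (aromatic): no H
  Total hydrogens = 10.
Net charge +1.
Molecular formula: C9H10FN2O7S+

C9H10FN2O7S+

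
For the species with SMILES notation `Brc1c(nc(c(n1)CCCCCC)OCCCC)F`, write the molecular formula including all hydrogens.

Heavy atoms from the SMILES: 1 Br, 14 C, 1 F, 2 N, 1 O.
Implicit hydrogens by atom environment:
  8 × C: 2 H each → 16
  4 × C (aromatic): no H
  2 × C: 3 H each → 6
  2 × N (aromatic): no H
  1 × Br: no H
  1 × F: no H
  1 × O: no H
  Total hydrogens = 22.
Molecular formula: C14H22BrFN2O

C14H22BrFN2O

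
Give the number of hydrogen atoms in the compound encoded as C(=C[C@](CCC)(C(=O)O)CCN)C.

Hydrogens are implicit in SMILES; fill each atom to its normal valence:
  4 × C: 2 H each → 8
  2 × C: 3 H each → 6
  2 × C: 1 H each → 2
  2 × C: no H
  1 × N: 2 H
  1 × O: 1 H
  1 × O: no H
  Total hydrogens = 19.

19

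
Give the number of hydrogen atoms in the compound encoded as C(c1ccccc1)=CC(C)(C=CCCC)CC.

Hydrogens are implicit in SMILES; fill each atom to its normal valence:
  5 × C (aromatic): 1 H each → 5
  4 × C: 1 H each → 4
  3 × C: 3 H each → 9
  3 × C: 2 H each → 6
  1 × C: no H
  1 × C (aromatic): no H
  Total hydrogens = 24.

24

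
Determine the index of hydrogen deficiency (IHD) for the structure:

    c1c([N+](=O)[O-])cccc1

5

Molecular formula from the SMILES: C6H5NO2.
DoU = (2C + 2 + N − H − X)/2 = (2·6 + 2 + 1 − 5 − 0)/2 = 10/2 = 5.
(Structurally: 1 ring(s) + 4 π bond(s) = 5.)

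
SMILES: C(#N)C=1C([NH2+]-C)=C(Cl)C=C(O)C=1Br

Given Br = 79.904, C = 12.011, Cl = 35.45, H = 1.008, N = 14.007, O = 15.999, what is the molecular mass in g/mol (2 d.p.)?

Molecular formula: C8H7BrClN2O+.
M = 1×79.904 + 8×12.011 + 1×35.45 + 7×1.008 + 2×14.007 + 1×15.999 = 262.51 g/mol.

262.51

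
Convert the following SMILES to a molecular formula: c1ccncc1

Heavy atoms from the SMILES: 5 C, 1 N.
Implicit hydrogens by atom environment:
  5 × C (aromatic): 1 H each → 5
  1 × N (aromatic): no H
  Total hydrogens = 5.
Molecular formula: C5H5N

C5H5N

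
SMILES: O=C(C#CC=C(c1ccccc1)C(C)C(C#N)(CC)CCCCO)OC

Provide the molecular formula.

C22H27NO3

Heavy atoms from the SMILES: 22 C, 1 N, 3 O.
Implicit hydrogens by atom environment:
  6 × C: no H
  5 × C: 2 H each → 10
  5 × C (aromatic): 1 H each → 5
  3 × C: 3 H each → 9
  2 × C: 1 H each → 2
  2 × O: no H
  1 × C (aromatic): no H
  1 × N: no H
  1 × O: 1 H
  Total hydrogens = 27.
Molecular formula: C22H27NO3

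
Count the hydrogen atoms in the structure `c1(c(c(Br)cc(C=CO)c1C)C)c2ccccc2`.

Hydrogens are implicit in SMILES; fill each atom to its normal valence:
  6 × C (aromatic): 1 H each → 6
  6 × C (aromatic): no H
  2 × C: 3 H each → 6
  2 × C: 1 H each → 2
  1 × Br: no H
  1 × O: 1 H
  Total hydrogens = 15.

15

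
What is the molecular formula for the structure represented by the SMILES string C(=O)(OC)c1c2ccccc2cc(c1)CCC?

C15H16O2

Heavy atoms from the SMILES: 15 C, 2 O.
Implicit hydrogens by atom environment:
  6 × C (aromatic): 1 H each → 6
  4 × C (aromatic): no H
  2 × C: 3 H each → 6
  2 × C: 2 H each → 4
  2 × O: no H
  1 × C: no H
  Total hydrogens = 16.
Molecular formula: C15H16O2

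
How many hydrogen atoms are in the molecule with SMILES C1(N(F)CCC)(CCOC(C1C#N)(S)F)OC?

Hydrogens are implicit in SMILES; fill each atom to its normal valence:
  4 × C: 2 H each → 8
  3 × C: no H
  2 × C: 3 H each → 6
  2 × F: no H
  2 × N: no H
  2 × O: no H
  1 × C: 1 H
  1 × S: 1 H
  Total hydrogens = 16.

16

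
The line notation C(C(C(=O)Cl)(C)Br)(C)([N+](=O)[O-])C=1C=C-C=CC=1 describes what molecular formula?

Heavy atoms from the SMILES: 1 Br, 11 C, 1 Cl, 1 N, 3 O.
Implicit hydrogens by atom environment:
  5 × C (aromatic): 1 H each → 5
  3 × C: no H
  2 × C: 3 H each → 6
  2 × O: no H
  1 × Br: no H
  1 × C (aromatic): no H
  1 × Cl: no H
  1 × N (charge +1): no H
  1 × O (charge -1): no H
  Total hydrogens = 11.
Molecular formula: C11H11BrClNO3

C11H11BrClNO3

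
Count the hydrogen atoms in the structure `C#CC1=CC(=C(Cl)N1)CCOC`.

Hydrogens are implicit in SMILES; fill each atom to its normal valence:
  3 × C (aromatic): no H
  2 × C: 2 H each → 4
  1 × C: 3 H
  1 × C (aromatic): 1 H
  1 × C: 1 H
  1 × C: no H
  1 × Cl: no H
  1 × N (aromatic): 1 H
  1 × O: no H
  Total hydrogens = 10.

10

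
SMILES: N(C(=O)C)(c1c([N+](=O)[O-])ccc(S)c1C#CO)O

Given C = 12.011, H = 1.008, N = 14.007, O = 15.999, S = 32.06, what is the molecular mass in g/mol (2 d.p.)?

268.24

Molecular formula: C10H8N2O5S.
M = 10×12.011 + 8×1.008 + 2×14.007 + 5×15.999 + 1×32.06 = 268.24 g/mol.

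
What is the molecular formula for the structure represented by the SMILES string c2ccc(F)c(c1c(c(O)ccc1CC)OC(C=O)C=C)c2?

Heavy atoms from the SMILES: 18 C, 1 F, 3 O.
Implicit hydrogens by atom environment:
  6 × C (aromatic): 1 H each → 6
  6 × C (aromatic): no H
  3 × C: 1 H each → 3
  2 × C: 2 H each → 4
  2 × O: no H
  1 × C: 3 H
  1 × F: no H
  1 × O: 1 H
  Total hydrogens = 17.
Molecular formula: C18H17FO3

C18H17FO3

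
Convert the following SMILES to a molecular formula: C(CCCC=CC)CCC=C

C11H20

Heavy atoms from the SMILES: 11 C.
Implicit hydrogens by atom environment:
  7 × C: 2 H each → 14
  3 × C: 1 H each → 3
  1 × C: 3 H
  Total hydrogens = 20.
Molecular formula: C11H20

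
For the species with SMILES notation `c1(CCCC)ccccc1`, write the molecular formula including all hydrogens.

C10H14

Heavy atoms from the SMILES: 10 C.
Implicit hydrogens by atom environment:
  5 × C (aromatic): 1 H each → 5
  3 × C: 2 H each → 6
  1 × C: 3 H
  1 × C (aromatic): no H
  Total hydrogens = 14.
Molecular formula: C10H14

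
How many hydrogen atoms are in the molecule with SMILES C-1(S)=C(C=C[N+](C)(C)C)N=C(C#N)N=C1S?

13

Hydrogens are implicit in SMILES; fill each atom to its normal valence:
  4 × C (aromatic): no H
  3 × C: 3 H each → 9
  2 × C: 1 H each → 2
  2 × N (aromatic): no H
  2 × S: 1 H each → 2
  1 × C: no H
  1 × N: no H
  1 × N (charge +1): no H
  Total hydrogens = 13.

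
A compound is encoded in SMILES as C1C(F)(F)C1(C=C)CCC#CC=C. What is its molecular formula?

Heavy atoms from the SMILES: 11 C, 2 F.
Implicit hydrogens by atom environment:
  5 × C: 2 H each → 10
  4 × C: no H
  2 × C: 1 H each → 2
  2 × F: no H
  Total hydrogens = 12.
Molecular formula: C11H12F2

C11H12F2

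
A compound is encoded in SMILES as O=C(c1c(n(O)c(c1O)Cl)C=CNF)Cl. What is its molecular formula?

Heavy atoms from the SMILES: 7 C, 2 Cl, 1 F, 2 N, 3 O.
Implicit hydrogens by atom environment:
  4 × C (aromatic): no H
  2 × C: 1 H each → 2
  2 × Cl: no H
  2 × O: 1 H each → 2
  1 × C: no H
  1 × F: no H
  1 × N: 1 H
  1 × N (aromatic): no H
  1 × O: no H
  Total hydrogens = 5.
Molecular formula: C7H5Cl2FN2O3

C7H5Cl2FN2O3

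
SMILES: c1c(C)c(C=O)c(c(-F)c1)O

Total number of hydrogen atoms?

7

Hydrogens are implicit in SMILES; fill each atom to its normal valence:
  4 × C (aromatic): no H
  2 × C (aromatic): 1 H each → 2
  1 × C: 3 H
  1 × C: 1 H
  1 × F: no H
  1 × O: 1 H
  1 × O: no H
  Total hydrogens = 7.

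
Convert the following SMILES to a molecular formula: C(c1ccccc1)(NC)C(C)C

Heavy atoms from the SMILES: 11 C, 1 N.
Implicit hydrogens by atom environment:
  5 × C (aromatic): 1 H each → 5
  3 × C: 3 H each → 9
  2 × C: 1 H each → 2
  1 × C (aromatic): no H
  1 × N: 1 H
  Total hydrogens = 17.
Molecular formula: C11H17N

C11H17N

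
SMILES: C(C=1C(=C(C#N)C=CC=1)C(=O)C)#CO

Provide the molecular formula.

C11H7NO2

Heavy atoms from the SMILES: 11 C, 1 N, 2 O.
Implicit hydrogens by atom environment:
  4 × C: no H
  3 × C (aromatic): 1 H each → 3
  3 × C (aromatic): no H
  1 × C: 3 H
  1 × N: no H
  1 × O: 1 H
  1 × O: no H
  Total hydrogens = 7.
Molecular formula: C11H7NO2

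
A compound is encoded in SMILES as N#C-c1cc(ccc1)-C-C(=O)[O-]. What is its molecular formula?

C9H6NO2-

Heavy atoms from the SMILES: 9 C, 1 N, 2 O.
Implicit hydrogens by atom environment:
  4 × C (aromatic): 1 H each → 4
  2 × C (aromatic): no H
  2 × C: no H
  1 × C: 2 H
  1 × N: no H
  1 × O: no H
  1 × O (charge -1): no H
  Total hydrogens = 6.
Net charge -1.
Molecular formula: C9H6NO2-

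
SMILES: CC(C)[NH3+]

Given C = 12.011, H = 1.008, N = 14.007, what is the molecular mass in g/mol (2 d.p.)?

Molecular formula: C3H10N+.
M = 3×12.011 + 10×1.008 + 1×14.007 = 60.12 g/mol.

60.12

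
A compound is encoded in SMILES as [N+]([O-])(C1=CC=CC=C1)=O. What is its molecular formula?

C6H5NO2

Heavy atoms from the SMILES: 6 C, 1 N, 2 O.
Implicit hydrogens by atom environment:
  5 × C (aromatic): 1 H each → 5
  1 × C (aromatic): no H
  1 × N (charge +1): no H
  1 × O: no H
  1 × O (charge -1): no H
  Total hydrogens = 5.
Molecular formula: C6H5NO2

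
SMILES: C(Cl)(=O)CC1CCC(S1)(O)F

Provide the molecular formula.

Heavy atoms from the SMILES: 6 C, 1 Cl, 1 F, 2 O, 1 S.
Implicit hydrogens by atom environment:
  3 × C: 2 H each → 6
  2 × C: no H
  1 × C: 1 H
  1 × Cl: no H
  1 × F: no H
  1 × O: 1 H
  1 × O: no H
  1 × S: no H
  Total hydrogens = 8.
Molecular formula: C6H8ClFO2S

C6H8ClFO2S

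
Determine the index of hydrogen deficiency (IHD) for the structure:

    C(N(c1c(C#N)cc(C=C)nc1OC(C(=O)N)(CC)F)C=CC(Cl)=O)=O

11

Molecular formula from the SMILES: C16H14ClFN4O4.
DoU = (2C + 2 + N − H − X)/2 = (2·16 + 2 + 4 − 14 − 2)/2 = 22/2 = 11.
(Structurally: 1 ring(s) + 10 π bond(s) = 11.)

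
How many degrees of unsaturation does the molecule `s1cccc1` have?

3

Molecular formula from the SMILES: C4H4S.
DoU = (2C + 2 + N − H − X)/2 = (2·4 + 2 + 0 − 4 − 0)/2 = 6/2 = 3.
(Structurally: 1 ring(s) + 2 π bond(s) = 3.)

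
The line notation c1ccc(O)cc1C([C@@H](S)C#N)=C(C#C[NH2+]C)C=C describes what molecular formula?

C15H15N2OS+

Heavy atoms from the SMILES: 15 C, 2 N, 1 O, 1 S.
Implicit hydrogens by atom environment:
  5 × C: no H
  4 × C (aromatic): 1 H each → 4
  2 × C: 1 H each → 2
  2 × C (aromatic): no H
  1 × C: 3 H
  1 × C: 2 H
  1 × N (charge +1): 2 H
  1 × N: no H
  1 × O: 1 H
  1 × S: 1 H
  Total hydrogens = 15.
Net charge +1.
Molecular formula: C15H15N2OS+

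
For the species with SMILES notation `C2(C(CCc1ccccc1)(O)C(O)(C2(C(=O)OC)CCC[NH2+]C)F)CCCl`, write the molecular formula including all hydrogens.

C20H30ClFNO4+

Heavy atoms from the SMILES: 20 C, 1 Cl, 1 F, 1 N, 4 O.
Implicit hydrogens by atom environment:
  7 × C: 2 H each → 14
  5 × C (aromatic): 1 H each → 5
  4 × C: no H
  2 × C: 3 H each → 6
  2 × O: 1 H each → 2
  2 × O: no H
  1 × C: 1 H
  1 × C (aromatic): no H
  1 × Cl: no H
  1 × F: no H
  1 × N (charge +1): 2 H
  Total hydrogens = 30.
Net charge +1.
Molecular formula: C20H30ClFNO4+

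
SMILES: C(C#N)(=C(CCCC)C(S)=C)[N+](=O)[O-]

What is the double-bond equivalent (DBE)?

5

Molecular formula from the SMILES: C9H12N2O2S.
DoU = (2C + 2 + N − H − X)/2 = (2·9 + 2 + 2 − 12 − 0)/2 = 10/2 = 5.
(Structurally: 0 ring(s) + 5 π bond(s) = 5.)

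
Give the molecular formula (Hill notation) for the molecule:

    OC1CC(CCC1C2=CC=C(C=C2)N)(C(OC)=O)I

Heavy atoms from the SMILES: 14 C, 1 I, 1 N, 3 O.
Implicit hydrogens by atom environment:
  4 × C (aromatic): 1 H each → 4
  3 × C: 2 H each → 6
  2 × C: 1 H each → 2
  2 × C: no H
  2 × C (aromatic): no H
  2 × O: no H
  1 × C: 3 H
  1 × I: no H
  1 × N: 2 H
  1 × O: 1 H
  Total hydrogens = 18.
Molecular formula: C14H18INO3

C14H18INO3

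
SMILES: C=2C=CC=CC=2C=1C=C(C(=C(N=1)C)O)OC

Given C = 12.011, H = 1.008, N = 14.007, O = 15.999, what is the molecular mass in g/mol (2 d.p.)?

Molecular formula: C13H13NO2.
M = 13×12.011 + 13×1.008 + 1×14.007 + 2×15.999 = 215.25 g/mol.

215.25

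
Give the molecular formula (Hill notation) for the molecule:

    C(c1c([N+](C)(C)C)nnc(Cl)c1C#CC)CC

C13H19ClN3+

Heavy atoms from the SMILES: 13 C, 1 Cl, 3 N.
Implicit hydrogens by atom environment:
  5 × C: 3 H each → 15
  4 × C (aromatic): no H
  2 × C: 2 H each → 4
  2 × C: no H
  2 × N (aromatic): no H
  1 × Cl: no H
  1 × N (charge +1): no H
  Total hydrogens = 19.
Net charge +1.
Molecular formula: C13H19ClN3+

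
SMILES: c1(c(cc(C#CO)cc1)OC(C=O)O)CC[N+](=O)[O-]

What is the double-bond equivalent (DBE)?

Molecular formula from the SMILES: C12H11NO6.
DoU = (2C + 2 + N − H − X)/2 = (2·12 + 2 + 1 − 11 − 0)/2 = 16/2 = 8.
(Structurally: 1 ring(s) + 7 π bond(s) = 8.)

8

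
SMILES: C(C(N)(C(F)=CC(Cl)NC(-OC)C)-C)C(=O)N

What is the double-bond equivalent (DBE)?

Molecular formula from the SMILES: C10H19ClFN3O2.
DoU = (2C + 2 + N − H − X)/2 = (2·10 + 2 + 3 − 19 − 2)/2 = 4/2 = 2.
(Structurally: 0 ring(s) + 2 π bond(s) = 2.)

2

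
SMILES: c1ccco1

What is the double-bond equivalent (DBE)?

3

Molecular formula from the SMILES: C4H4O.
DoU = (2C + 2 + N − H − X)/2 = (2·4 + 2 + 0 − 4 − 0)/2 = 6/2 = 3.
(Structurally: 1 ring(s) + 2 π bond(s) = 3.)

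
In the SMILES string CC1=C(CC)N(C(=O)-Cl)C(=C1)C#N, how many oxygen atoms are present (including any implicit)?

The symbol for oxygen appears 1 time in the SMILES.

1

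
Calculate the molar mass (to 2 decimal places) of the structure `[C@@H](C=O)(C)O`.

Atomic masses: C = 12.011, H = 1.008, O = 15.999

Molecular formula: C3H6O2.
M = 3×12.011 + 6×1.008 + 2×15.999 = 74.08 g/mol.

74.08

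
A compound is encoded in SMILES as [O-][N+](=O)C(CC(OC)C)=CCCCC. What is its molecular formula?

C10H19NO3

Heavy atoms from the SMILES: 10 C, 1 N, 3 O.
Implicit hydrogens by atom environment:
  4 × C: 2 H each → 8
  3 × C: 3 H each → 9
  2 × C: 1 H each → 2
  2 × O: no H
  1 × C: no H
  1 × N (charge +1): no H
  1 × O (charge -1): no H
  Total hydrogens = 19.
Molecular formula: C10H19NO3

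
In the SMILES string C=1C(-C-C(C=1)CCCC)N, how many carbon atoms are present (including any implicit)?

The symbol for carbon appears 9 times in the SMILES.

9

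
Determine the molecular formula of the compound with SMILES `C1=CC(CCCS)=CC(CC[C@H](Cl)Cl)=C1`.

Heavy atoms from the SMILES: 12 C, 2 Cl, 1 S.
Implicit hydrogens by atom environment:
  5 × C: 2 H each → 10
  4 × C (aromatic): 1 H each → 4
  2 × C (aromatic): no H
  2 × Cl: no H
  1 × C: 1 H
  1 × S: 1 H
  Total hydrogens = 16.
Molecular formula: C12H16Cl2S

C12H16Cl2S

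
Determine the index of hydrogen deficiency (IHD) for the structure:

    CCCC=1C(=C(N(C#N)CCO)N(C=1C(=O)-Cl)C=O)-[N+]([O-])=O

8

Molecular formula from the SMILES: C12H13ClN4O5.
DoU = (2C + 2 + N − H − X)/2 = (2·12 + 2 + 4 − 13 − 1)/2 = 16/2 = 8.
(Structurally: 1 ring(s) + 7 π bond(s) = 8.)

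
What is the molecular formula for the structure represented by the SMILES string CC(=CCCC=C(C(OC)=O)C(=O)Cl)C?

Heavy atoms from the SMILES: 11 C, 1 Cl, 3 O.
Implicit hydrogens by atom environment:
  4 × C: no H
  3 × C: 3 H each → 9
  3 × O: no H
  2 × C: 2 H each → 4
  2 × C: 1 H each → 2
  1 × Cl: no H
  Total hydrogens = 15.
Molecular formula: C11H15ClO3

C11H15ClO3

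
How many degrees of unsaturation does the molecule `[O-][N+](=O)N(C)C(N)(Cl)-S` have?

Molecular formula from the SMILES: C2H6ClN3O2S.
DoU = (2C + 2 + N − H − X)/2 = (2·2 + 2 + 3 − 6 − 1)/2 = 2/2 = 1.
(Structurally: 0 ring(s) + 1 π bond(s) = 1.)

1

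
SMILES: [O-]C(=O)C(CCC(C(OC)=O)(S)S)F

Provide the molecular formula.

C7H10FO4S2-

Heavy atoms from the SMILES: 7 C, 1 F, 4 O, 2 S.
Implicit hydrogens by atom environment:
  3 × C: no H
  3 × O: no H
  2 × C: 2 H each → 4
  2 × S: 1 H each → 2
  1 × C: 3 H
  1 × C: 1 H
  1 × F: no H
  1 × O (charge -1): no H
  Total hydrogens = 10.
Net charge -1.
Molecular formula: C7H10FO4S2-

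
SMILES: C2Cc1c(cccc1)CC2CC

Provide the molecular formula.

Heavy atoms from the SMILES: 12 C.
Implicit hydrogens by atom environment:
  4 × C: 2 H each → 8
  4 × C (aromatic): 1 H each → 4
  2 × C (aromatic): no H
  1 × C: 3 H
  1 × C: 1 H
  Total hydrogens = 16.
Molecular formula: C12H16

C12H16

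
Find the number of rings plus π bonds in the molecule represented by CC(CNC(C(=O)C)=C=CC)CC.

Molecular formula from the SMILES: C11H19NO.
DoU = (2C + 2 + N − H − X)/2 = (2·11 + 2 + 1 − 19 − 0)/2 = 6/2 = 3.
(Structurally: 0 ring(s) + 3 π bond(s) = 3.)

3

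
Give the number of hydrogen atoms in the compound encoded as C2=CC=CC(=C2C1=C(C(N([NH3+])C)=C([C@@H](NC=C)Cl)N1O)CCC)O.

24

Hydrogens are implicit in SMILES; fill each atom to its normal valence:
  6 × C (aromatic): no H
  4 × C (aromatic): 1 H each → 4
  3 × C: 2 H each → 6
  2 × C: 3 H each → 6
  2 × C: 1 H each → 2
  2 × O: 1 H each → 2
  1 × Cl: no H
  1 × N (charge +1): 3 H
  1 × N: 1 H
  1 × N (aromatic): no H
  1 × N: no H
  Total hydrogens = 24.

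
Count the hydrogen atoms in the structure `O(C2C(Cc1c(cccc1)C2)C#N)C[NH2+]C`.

Hydrogens are implicit in SMILES; fill each atom to its normal valence:
  4 × C (aromatic): 1 H each → 4
  3 × C: 2 H each → 6
  2 × C: 1 H each → 2
  2 × C (aromatic): no H
  1 × C: 3 H
  1 × C: no H
  1 × N (charge +1): 2 H
  1 × N: no H
  1 × O: no H
  Total hydrogens = 17.

17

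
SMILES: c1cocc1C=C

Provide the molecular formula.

Heavy atoms from the SMILES: 6 C, 1 O.
Implicit hydrogens by atom environment:
  3 × C (aromatic): 1 H each → 3
  1 × C: 2 H
  1 × C: 1 H
  1 × C (aromatic): no H
  1 × O (aromatic): no H
  Total hydrogens = 6.
Molecular formula: C6H6O

C6H6O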